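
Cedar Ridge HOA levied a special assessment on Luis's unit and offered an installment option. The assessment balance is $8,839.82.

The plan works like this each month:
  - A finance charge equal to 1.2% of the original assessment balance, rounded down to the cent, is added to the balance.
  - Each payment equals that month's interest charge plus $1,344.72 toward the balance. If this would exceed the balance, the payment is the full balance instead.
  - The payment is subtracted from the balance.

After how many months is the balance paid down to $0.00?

Month 1: opening $8,839.82; interest $106.07 → $8,945.89; payment $1,450.79; balance $7,495.10
Month 2: opening $7,495.10; interest $106.07 → $7,601.17; payment $1,450.79; balance $6,150.38
Month 3: opening $6,150.38; interest $106.07 → $6,256.45; payment $1,450.79; balance $4,805.66
Month 4: opening $4,805.66; interest $106.07 → $4,911.73; payment $1,450.79; balance $3,460.94
Month 5: opening $3,460.94; interest $106.07 → $3,567.01; payment $1,450.79; balance $2,116.22
Month 6: opening $2,116.22; interest $106.07 → $2,222.29; payment $1,450.79; balance $771.50
Month 7: opening $771.50; interest $106.07 → $877.57; payment $877.57; balance $0.00
Balance reaches $0.00 in month 7.

7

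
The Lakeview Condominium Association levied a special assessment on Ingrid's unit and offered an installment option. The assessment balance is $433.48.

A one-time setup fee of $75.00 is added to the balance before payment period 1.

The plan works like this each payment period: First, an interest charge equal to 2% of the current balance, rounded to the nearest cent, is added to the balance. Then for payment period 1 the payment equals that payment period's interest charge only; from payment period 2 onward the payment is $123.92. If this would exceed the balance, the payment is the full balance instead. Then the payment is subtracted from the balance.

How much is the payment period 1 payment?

$10.17

Payment period 1: opening $508.48; interest $10.17 → $518.65; payment $10.17; balance $508.48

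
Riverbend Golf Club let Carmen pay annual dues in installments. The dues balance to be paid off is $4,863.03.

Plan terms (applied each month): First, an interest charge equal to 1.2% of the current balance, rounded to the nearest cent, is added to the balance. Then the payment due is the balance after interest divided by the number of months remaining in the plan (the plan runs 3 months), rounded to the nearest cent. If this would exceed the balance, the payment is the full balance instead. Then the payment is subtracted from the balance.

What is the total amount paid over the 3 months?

$4,980.68

Month 1: opening $4,863.03; interest $58.36 → $4,921.39; payment $1,640.46; balance $3,280.93
Month 2: opening $3,280.93; interest $39.37 → $3,320.30; payment $1,660.15; balance $1,660.15
Month 3: opening $1,660.15; interest $19.92 → $1,680.07; payment $1,680.07; balance $0.00
Total paid: $4,980.68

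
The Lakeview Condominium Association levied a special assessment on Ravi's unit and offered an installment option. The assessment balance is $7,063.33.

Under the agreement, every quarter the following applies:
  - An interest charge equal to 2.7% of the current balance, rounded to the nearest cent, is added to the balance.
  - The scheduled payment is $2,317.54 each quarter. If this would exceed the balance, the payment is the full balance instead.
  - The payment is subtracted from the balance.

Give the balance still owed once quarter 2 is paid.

$2,752.25

Quarter 1: opening $7,063.33; interest $190.71 → $7,254.04; payment $2,317.54; balance $4,936.50
Quarter 2: opening $4,936.50; interest $133.29 → $5,069.79; payment $2,317.54; balance $2,752.25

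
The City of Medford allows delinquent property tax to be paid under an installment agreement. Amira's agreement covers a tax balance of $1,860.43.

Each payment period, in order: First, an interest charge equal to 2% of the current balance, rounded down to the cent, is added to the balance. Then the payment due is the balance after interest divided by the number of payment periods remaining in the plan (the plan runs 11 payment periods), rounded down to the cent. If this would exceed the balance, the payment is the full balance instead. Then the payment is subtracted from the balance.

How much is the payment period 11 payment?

# | Opening | Interest | Payment | End bal
1 | $1,860.43 | $37.20 | $172.51 | $1,725.12
2 | $1,725.12 | $34.50 | $175.96 | $1,583.66
3 | $1,583.66 | $31.67 | $179.48 | $1,435.85
4 | $1,435.85 | $28.71 | $183.07 | $1,281.49
5 | $1,281.49 | $25.62 | $186.73 | $1,120.38
6 | $1,120.38 | $22.40 | $190.46 | $952.32
7 | $952.32 | $19.04 | $194.27 | $777.09
8 | $777.09 | $15.54 | $198.15 | $594.48
9 | $594.48 | $11.88 | $202.12 | $404.24
10 | $404.24 | $8.08 | $206.16 | $206.16
11 | $206.16 | $4.12 | $210.28 | $0.00

$210.28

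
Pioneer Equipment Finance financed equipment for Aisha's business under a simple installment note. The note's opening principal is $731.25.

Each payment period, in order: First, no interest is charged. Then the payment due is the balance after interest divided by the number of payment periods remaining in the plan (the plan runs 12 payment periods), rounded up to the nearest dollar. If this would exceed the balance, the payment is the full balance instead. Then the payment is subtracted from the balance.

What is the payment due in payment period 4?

$61.00

Payment period 1: $731.25 − $61.00 → $670.25
Payment period 2: $670.25 − $61.00 → $609.25
Payment period 3: $609.25 − $61.00 → $548.25
Payment period 4: $548.25 − $61.00 → $487.25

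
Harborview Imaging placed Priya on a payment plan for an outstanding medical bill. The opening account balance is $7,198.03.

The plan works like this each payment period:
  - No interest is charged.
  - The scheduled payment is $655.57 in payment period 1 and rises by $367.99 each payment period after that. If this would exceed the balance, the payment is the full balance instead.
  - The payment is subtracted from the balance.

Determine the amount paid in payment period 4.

$1,759.54

Payment period 1: opening $7,198.03; payment $655.57; balance $6,542.46
Payment period 2: opening $6,542.46; payment $1,023.56; balance $5,518.90
Payment period 3: opening $5,518.90; payment $1,391.55; balance $4,127.35
Payment period 4: opening $4,127.35; payment $1,759.54; balance $2,367.81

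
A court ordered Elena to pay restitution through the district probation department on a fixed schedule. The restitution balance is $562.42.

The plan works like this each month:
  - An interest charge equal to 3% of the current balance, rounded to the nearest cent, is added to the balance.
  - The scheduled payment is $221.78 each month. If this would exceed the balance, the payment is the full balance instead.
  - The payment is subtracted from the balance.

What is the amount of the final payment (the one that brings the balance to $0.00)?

# | Opening | Interest | Payment | End bal
1 | $562.42 | $16.87 | $221.78 | $357.51
2 | $357.51 | $10.73 | $221.78 | $146.46
3 | $146.46 | $4.39 | $150.85 | $0.00

$150.85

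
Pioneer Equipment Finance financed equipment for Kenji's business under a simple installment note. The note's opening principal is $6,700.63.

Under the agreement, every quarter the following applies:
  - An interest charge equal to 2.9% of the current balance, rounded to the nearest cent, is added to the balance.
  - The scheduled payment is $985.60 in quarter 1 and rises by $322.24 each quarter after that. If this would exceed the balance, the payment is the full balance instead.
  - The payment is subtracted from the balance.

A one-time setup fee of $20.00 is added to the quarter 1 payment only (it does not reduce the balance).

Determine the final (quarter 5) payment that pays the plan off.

# | Opening | Interest | Payment | Fee | End bal
1 | $6,700.63 | $194.32 | $985.60 | $20.00 | $5,909.35
2 | $5,909.35 | $171.37 | $1,307.84 | — | $4,772.88
3 | $4,772.88 | $138.41 | $1,630.08 | — | $3,281.21
4 | $3,281.21 | $95.16 | $1,952.32 | — | $1,424.05
5 | $1,424.05 | $41.30 | $1,465.35 | — | $0.00

$1,465.35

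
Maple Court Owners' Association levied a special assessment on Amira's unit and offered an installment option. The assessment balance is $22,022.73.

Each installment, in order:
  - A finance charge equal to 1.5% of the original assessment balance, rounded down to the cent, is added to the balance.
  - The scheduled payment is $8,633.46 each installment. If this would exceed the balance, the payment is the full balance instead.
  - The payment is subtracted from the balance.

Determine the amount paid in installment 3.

$5,746.83

# | Opening | Interest | Payment | End bal
1 | $22,022.73 | $330.34 | $8,633.46 | $13,719.61
2 | $13,719.61 | $330.34 | $8,633.46 | $5,416.49
3 | $5,416.49 | $330.34 | $5,746.83 | $0.00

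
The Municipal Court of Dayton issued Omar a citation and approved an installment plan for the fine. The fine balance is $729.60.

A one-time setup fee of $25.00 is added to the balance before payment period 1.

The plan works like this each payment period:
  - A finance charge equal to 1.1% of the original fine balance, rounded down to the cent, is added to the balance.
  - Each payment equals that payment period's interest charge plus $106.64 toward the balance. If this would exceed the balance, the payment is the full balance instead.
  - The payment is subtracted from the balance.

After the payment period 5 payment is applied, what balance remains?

$221.40

# | Opening | Interest | Payment | End bal
1 | $754.60 | $8.02 | $114.66 | $647.96
2 | $647.96 | $8.02 | $114.66 | $541.32
3 | $541.32 | $8.02 | $114.66 | $434.68
4 | $434.68 | $8.02 | $114.66 | $328.04
5 | $328.04 | $8.02 | $114.66 | $221.40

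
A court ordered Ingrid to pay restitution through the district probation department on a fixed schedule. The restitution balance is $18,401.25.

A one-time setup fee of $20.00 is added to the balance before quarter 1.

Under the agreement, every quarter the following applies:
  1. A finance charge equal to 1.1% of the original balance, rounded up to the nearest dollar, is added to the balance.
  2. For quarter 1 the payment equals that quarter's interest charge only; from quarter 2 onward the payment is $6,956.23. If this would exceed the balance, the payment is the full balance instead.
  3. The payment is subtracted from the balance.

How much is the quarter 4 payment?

Quarter 1: opening $18,421.25; interest $203.00 → $18,624.25; payment $203.00; balance $18,421.25
Quarter 2: opening $18,421.25; interest $203.00 → $18,624.25; payment $6,956.23; balance $11,668.02
Quarter 3: opening $11,668.02; interest $203.00 → $11,871.02; payment $6,956.23; balance $4,914.79
Quarter 4: opening $4,914.79; interest $203.00 → $5,117.79; payment $5,117.79; balance $0.00

$5,117.79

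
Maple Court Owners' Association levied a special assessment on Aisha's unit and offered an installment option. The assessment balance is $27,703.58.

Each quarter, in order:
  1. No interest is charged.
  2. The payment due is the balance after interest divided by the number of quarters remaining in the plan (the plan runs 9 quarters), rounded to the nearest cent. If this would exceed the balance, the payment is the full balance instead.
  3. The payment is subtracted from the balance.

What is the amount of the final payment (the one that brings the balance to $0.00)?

$3,078.17

Quarter 1: opening $27,703.58; payment $3,078.18; balance $24,625.40
Quarter 2: opening $24,625.40; payment $3,078.18; balance $21,547.22
Quarter 3: opening $21,547.22; payment $3,078.17; balance $18,469.05
Quarter 4: opening $18,469.05; payment $3,078.18; balance $15,390.87
Quarter 5: opening $15,390.87; payment $3,078.17; balance $12,312.70
Quarter 6: opening $12,312.70; payment $3,078.18; balance $9,234.52
Quarter 7: opening $9,234.52; payment $3,078.17; balance $6,156.35
Quarter 8: opening $6,156.35; payment $3,078.18; balance $3,078.17
Quarter 9: opening $3,078.17; payment $3,078.17; balance $0.00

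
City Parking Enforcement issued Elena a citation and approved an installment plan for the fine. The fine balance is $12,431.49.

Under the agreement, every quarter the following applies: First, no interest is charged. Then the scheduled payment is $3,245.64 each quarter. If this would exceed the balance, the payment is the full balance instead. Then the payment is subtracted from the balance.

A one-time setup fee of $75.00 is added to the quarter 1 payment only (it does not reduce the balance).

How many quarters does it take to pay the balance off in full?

4

Quarter 1: $12,431.49 − $3,245.64 (+ $75.00 fee) → $9,185.85
Quarter 2: $9,185.85 − $3,245.64 → $5,940.21
Quarter 3: $5,940.21 − $3,245.64 → $2,694.57
Quarter 4: $2,694.57 − $2,694.57 → $0.00
Balance reaches $0.00 in quarter 4.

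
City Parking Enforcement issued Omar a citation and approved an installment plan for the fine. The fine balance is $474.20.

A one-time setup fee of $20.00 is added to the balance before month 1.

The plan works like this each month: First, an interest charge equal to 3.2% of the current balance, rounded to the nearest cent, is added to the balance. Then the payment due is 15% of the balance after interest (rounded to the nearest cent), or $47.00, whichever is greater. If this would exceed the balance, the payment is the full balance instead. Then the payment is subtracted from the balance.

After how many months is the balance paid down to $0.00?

12

Month 1: opening $494.20; interest $15.81 → $510.01; payment $76.50; balance $433.51
Month 2: opening $433.51; interest $13.87 → $447.38; payment $67.11; balance $380.27
Month 3: opening $380.27; interest $12.17 → $392.44; payment $58.87; balance $333.57
Month 4: opening $333.57; interest $10.67 → $344.24; payment $51.64; balance $292.60
Month 5: opening $292.60; interest $9.36 → $301.96; payment $47.00; balance $254.96
Month 6: opening $254.96; interest $8.16 → $263.12; payment $47.00; balance $216.12
Month 7: opening $216.12; interest $6.92 → $223.04; payment $47.00; balance $176.04
Month 8: opening $176.04; interest $5.63 → $181.67; payment $47.00; balance $134.67
Month 9: opening $134.67; interest $4.31 → $138.98; payment $47.00; balance $91.98
Month 10: opening $91.98; interest $2.94 → $94.92; payment $47.00; balance $47.92
Month 11: opening $47.92; interest $1.53 → $49.45; payment $47.00; balance $2.45
Month 12: opening $2.45; interest $0.08 → $2.53; payment $2.53; balance $0.00
Balance reaches $0.00 in month 12.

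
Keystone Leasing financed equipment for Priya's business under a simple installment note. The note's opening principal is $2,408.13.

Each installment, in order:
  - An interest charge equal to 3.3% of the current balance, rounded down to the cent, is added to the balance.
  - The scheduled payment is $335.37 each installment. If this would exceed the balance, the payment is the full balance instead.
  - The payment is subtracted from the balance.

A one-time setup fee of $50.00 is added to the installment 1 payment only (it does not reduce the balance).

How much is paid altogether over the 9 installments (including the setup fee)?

$2,844.65

Installment 1: $2,408.13 +$79.46 interest = $2,487.59; pay $335.37 (+ $50.00 fee) → $2,152.22
Installment 2: $2,152.22 +$71.02 interest = $2,223.24; pay $335.37 → $1,887.87
Installment 3: $1,887.87 +$62.29 interest = $1,950.16; pay $335.37 → $1,614.79
Installment 4: $1,614.79 +$53.28 interest = $1,668.07; pay $335.37 → $1,332.70
Installment 5: $1,332.70 +$43.97 interest = $1,376.67; pay $335.37 → $1,041.30
Installment 6: $1,041.30 +$34.36 interest = $1,075.66; pay $335.37 → $740.29
Installment 7: $740.29 +$24.42 interest = $764.71; pay $335.37 → $429.34
Installment 8: $429.34 +$14.16 interest = $443.50; pay $335.37 → $108.13
Installment 9: $108.13 +$3.56 interest = $111.69; pay $111.69 → $0.00
Total paid: $2,844.65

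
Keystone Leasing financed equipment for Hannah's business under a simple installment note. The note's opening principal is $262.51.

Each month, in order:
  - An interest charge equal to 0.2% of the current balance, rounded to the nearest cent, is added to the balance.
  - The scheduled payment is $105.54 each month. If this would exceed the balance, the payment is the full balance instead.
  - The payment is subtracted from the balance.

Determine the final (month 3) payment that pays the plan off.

# | Opening | Interest | Payment | End bal
1 | $262.51 | $0.53 | $105.54 | $157.50
2 | $157.50 | $0.32 | $105.54 | $52.28
3 | $52.28 | $0.10 | $52.38 | $0.00

$52.38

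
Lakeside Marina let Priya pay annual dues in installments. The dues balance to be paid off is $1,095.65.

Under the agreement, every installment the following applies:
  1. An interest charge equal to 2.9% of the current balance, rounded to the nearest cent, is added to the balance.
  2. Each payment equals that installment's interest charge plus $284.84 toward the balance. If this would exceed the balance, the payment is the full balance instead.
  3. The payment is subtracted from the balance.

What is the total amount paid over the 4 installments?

$1,173.17

Installment 1: $1,095.65 +$31.77 interest = $1,127.42; pay $316.61 → $810.81
Installment 2: $810.81 +$23.51 interest = $834.32; pay $308.35 → $525.97
Installment 3: $525.97 +$15.25 interest = $541.22; pay $300.09 → $241.13
Installment 4: $241.13 +$6.99 interest = $248.12; pay $248.12 → $0.00
Total paid: $1,173.17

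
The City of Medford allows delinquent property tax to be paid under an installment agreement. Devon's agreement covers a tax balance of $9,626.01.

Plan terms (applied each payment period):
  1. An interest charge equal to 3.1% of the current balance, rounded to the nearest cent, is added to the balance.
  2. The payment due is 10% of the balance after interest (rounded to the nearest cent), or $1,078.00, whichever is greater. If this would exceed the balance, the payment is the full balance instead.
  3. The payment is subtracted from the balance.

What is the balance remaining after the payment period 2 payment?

Payment period 1: $9,626.01 +$298.41 interest = $9,924.42; pay $1,078.00 → $8,846.42
Payment period 2: $8,846.42 +$274.24 interest = $9,120.66; pay $1,078.00 → $8,042.66

$8,042.66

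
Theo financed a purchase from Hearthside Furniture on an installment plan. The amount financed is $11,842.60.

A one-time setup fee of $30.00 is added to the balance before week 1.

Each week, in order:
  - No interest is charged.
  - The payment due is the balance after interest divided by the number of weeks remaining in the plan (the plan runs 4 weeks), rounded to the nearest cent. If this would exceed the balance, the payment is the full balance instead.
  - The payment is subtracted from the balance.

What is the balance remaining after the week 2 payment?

Week 1: $11,872.60 − $2,968.15 → $8,904.45
Week 2: $8,904.45 − $2,968.15 → $5,936.30

$5,936.30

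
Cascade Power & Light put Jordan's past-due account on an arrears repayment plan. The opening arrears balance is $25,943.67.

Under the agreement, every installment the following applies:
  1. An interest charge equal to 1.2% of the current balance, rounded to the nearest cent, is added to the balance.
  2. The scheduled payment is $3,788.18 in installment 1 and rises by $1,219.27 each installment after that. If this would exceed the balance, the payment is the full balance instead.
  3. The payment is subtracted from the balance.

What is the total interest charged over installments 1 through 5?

Installment 1: $25,943.67 +$311.32 interest = $26,254.99; pay $3,788.18 → $22,466.81
Installment 2: $22,466.81 +$269.60 interest = $22,736.41; pay $5,007.45 → $17,728.96
Installment 3: $17,728.96 +$212.75 interest = $17,941.71; pay $6,226.72 → $11,714.99
Installment 4: $11,714.99 +$140.58 interest = $11,855.57; pay $7,445.99 → $4,409.58
Installment 5: $4,409.58 +$52.91 interest = $4,462.49; pay $4,462.49 → $0.00
Total interest: $311.32 + $269.60 + $212.75 + $140.58 + $52.91 = $987.16

$987.16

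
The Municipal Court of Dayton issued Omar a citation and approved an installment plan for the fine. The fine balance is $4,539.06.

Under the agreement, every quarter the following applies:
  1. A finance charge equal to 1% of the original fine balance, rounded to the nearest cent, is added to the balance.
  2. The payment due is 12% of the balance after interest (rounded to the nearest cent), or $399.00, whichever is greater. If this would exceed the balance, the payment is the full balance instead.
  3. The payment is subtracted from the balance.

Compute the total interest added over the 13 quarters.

$590.07

Quarter 1: $4,539.06 +$45.39 interest = $4,584.45; pay $550.13 → $4,034.32
Quarter 2: $4,034.32 +$45.39 interest = $4,079.71; pay $489.57 → $3,590.14
Quarter 3: $3,590.14 +$45.39 interest = $3,635.53; pay $436.26 → $3,199.27
Quarter 4: $3,199.27 +$45.39 interest = $3,244.66; pay $399.00 → $2,845.66
Quarter 5: $2,845.66 +$45.39 interest = $2,891.05; pay $399.00 → $2,492.05
Quarter 6: $2,492.05 +$45.39 interest = $2,537.44; pay $399.00 → $2,138.44
Quarter 7: $2,138.44 +$45.39 interest = $2,183.83; pay $399.00 → $1,784.83
Quarter 8: $1,784.83 +$45.39 interest = $1,830.22; pay $399.00 → $1,431.22
Quarter 9: $1,431.22 +$45.39 interest = $1,476.61; pay $399.00 → $1,077.61
Quarter 10: $1,077.61 +$45.39 interest = $1,123.00; pay $399.00 → $724.00
Quarter 11: $724.00 +$45.39 interest = $769.39; pay $399.00 → $370.39
Quarter 12: $370.39 +$45.39 interest = $415.78; pay $399.00 → $16.78
Quarter 13: $16.78 +$45.39 interest = $62.17; pay $62.17 → $0.00
Total interest: $45.39 + $45.39 + $45.39 + $45.39 + $45.39 + $45.39 + $45.39 + $45.39 + $45.39 + $45.39 + $45.39 + $45.39 + $45.39 = $590.07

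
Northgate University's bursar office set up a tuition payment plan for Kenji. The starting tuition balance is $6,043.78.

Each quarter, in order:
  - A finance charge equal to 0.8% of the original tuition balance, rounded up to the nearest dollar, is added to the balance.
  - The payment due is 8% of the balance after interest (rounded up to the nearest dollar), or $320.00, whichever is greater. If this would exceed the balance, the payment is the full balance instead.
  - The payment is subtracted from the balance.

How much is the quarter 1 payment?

Quarter 1: $6,043.78 +$49.00 interest = $6,092.78; pay $488.00 → $5,604.78

$488.00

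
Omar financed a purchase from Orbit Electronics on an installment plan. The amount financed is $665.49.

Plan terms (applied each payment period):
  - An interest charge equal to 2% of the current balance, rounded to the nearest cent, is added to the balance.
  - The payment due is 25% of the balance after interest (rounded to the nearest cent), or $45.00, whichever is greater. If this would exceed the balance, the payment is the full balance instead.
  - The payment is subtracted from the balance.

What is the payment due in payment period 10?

Payment period 1: $665.49 +$13.31 interest = $678.80; pay $169.70 → $509.10
Payment period 2: $509.10 +$10.18 interest = $519.28; pay $129.82 → $389.46
Payment period 3: $389.46 +$7.79 interest = $397.25; pay $99.31 → $297.94
Payment period 4: $297.94 +$5.96 interest = $303.90; pay $75.98 → $227.92
Payment period 5: $227.92 +$4.56 interest = $232.48; pay $58.12 → $174.36
Payment period 6: $174.36 +$3.49 interest = $177.85; pay $45.00 → $132.85
Payment period 7: $132.85 +$2.66 interest = $135.51; pay $45.00 → $90.51
Payment period 8: $90.51 +$1.81 interest = $92.32; pay $45.00 → $47.32
Payment period 9: $47.32 +$0.95 interest = $48.27; pay $45.00 → $3.27
Payment period 10: $3.27 +$0.07 interest = $3.34; pay $3.34 → $0.00

$3.34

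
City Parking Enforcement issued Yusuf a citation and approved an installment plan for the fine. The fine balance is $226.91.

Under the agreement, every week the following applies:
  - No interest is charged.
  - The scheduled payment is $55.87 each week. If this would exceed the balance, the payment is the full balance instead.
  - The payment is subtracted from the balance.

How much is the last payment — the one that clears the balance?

$3.43

Week 1: opening $226.91; payment $55.87; balance $171.04
Week 2: opening $171.04; payment $55.87; balance $115.17
Week 3: opening $115.17; payment $55.87; balance $59.30
Week 4: opening $59.30; payment $55.87; balance $3.43
Week 5: opening $3.43; payment $3.43; balance $0.00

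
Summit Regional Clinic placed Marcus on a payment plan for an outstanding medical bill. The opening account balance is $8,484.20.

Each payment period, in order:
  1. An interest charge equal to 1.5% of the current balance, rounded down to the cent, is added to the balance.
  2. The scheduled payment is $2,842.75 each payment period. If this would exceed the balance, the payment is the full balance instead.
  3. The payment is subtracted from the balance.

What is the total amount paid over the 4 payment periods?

$8,746.39

Payment period 1: opening $8,484.20; interest $127.26 → $8,611.46; payment $2,842.75; balance $5,768.71
Payment period 2: opening $5,768.71; interest $86.53 → $5,855.24; payment $2,842.75; balance $3,012.49
Payment period 3: opening $3,012.49; interest $45.18 → $3,057.67; payment $2,842.75; balance $214.92
Payment period 4: opening $214.92; interest $3.22 → $218.14; payment $218.14; balance $0.00
Total paid: $8,746.39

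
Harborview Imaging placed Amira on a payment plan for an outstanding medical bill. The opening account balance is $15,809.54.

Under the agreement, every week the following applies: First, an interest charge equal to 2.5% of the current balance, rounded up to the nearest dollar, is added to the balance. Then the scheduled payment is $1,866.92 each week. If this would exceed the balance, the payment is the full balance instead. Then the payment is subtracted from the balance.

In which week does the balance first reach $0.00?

Week 1: $15,809.54 +$396.00 interest = $16,205.54; pay $1,866.92 → $14,338.62
Week 2: $14,338.62 +$359.00 interest = $14,697.62; pay $1,866.92 → $12,830.70
Week 3: $12,830.70 +$321.00 interest = $13,151.70; pay $1,866.92 → $11,284.78
Week 4: $11,284.78 +$283.00 interest = $11,567.78; pay $1,866.92 → $9,700.86
Week 5: $9,700.86 +$243.00 interest = $9,943.86; pay $1,866.92 → $8,076.94
Week 6: $8,076.94 +$202.00 interest = $8,278.94; pay $1,866.92 → $6,412.02
Week 7: $6,412.02 +$161.00 interest = $6,573.02; pay $1,866.92 → $4,706.10
Week 8: $4,706.10 +$118.00 interest = $4,824.10; pay $1,866.92 → $2,957.18
Week 9: $2,957.18 +$74.00 interest = $3,031.18; pay $1,866.92 → $1,164.26
Week 10: $1,164.26 +$30.00 interest = $1,194.26; pay $1,194.26 → $0.00
Balance reaches $0.00 in week 10.

10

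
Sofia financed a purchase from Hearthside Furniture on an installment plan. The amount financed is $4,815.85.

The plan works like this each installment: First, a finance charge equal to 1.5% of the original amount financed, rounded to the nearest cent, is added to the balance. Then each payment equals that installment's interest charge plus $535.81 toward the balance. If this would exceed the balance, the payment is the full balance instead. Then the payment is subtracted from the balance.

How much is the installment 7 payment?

$608.05

Installment 1: $4,815.85 +$72.24 interest = $4,888.09; pay $608.05 → $4,280.04
Installment 2: $4,280.04 +$72.24 interest = $4,352.28; pay $608.05 → $3,744.23
Installment 3: $3,744.23 +$72.24 interest = $3,816.47; pay $608.05 → $3,208.42
Installment 4: $3,208.42 +$72.24 interest = $3,280.66; pay $608.05 → $2,672.61
Installment 5: $2,672.61 +$72.24 interest = $2,744.85; pay $608.05 → $2,136.80
Installment 6: $2,136.80 +$72.24 interest = $2,209.04; pay $608.05 → $1,600.99
Installment 7: $1,600.99 +$72.24 interest = $1,673.23; pay $608.05 → $1,065.18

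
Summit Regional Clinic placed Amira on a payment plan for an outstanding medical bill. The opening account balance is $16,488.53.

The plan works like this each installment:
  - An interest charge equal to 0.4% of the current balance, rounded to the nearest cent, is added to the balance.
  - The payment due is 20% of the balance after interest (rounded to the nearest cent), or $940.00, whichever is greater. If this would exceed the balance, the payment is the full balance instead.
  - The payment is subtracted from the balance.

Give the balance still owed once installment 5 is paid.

# | Opening | Interest | Payment | End bal
1 | $16,488.53 | $65.95 | $3,310.90 | $13,243.58
2 | $13,243.58 | $52.97 | $2,659.31 | $10,637.24
3 | $10,637.24 | $42.55 | $2,135.96 | $8,543.83
4 | $8,543.83 | $34.18 | $1,715.60 | $6,862.41
5 | $6,862.41 | $27.45 | $1,377.97 | $5,511.89

$5,511.89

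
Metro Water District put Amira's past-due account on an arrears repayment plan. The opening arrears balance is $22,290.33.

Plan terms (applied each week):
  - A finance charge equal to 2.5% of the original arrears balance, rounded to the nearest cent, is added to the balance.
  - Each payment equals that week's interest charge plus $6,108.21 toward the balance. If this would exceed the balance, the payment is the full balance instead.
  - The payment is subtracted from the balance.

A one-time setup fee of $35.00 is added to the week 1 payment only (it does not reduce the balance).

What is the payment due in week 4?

$4,522.96

# | Opening | Interest | Payment | Fee | End bal
1 | $22,290.33 | $557.26 | $6,665.47 | $35.00 | $16,182.12
2 | $16,182.12 | $557.26 | $6,665.47 | — | $10,073.91
3 | $10,073.91 | $557.26 | $6,665.47 | — | $3,965.70
4 | $3,965.70 | $557.26 | $4,522.96 | — | $0.00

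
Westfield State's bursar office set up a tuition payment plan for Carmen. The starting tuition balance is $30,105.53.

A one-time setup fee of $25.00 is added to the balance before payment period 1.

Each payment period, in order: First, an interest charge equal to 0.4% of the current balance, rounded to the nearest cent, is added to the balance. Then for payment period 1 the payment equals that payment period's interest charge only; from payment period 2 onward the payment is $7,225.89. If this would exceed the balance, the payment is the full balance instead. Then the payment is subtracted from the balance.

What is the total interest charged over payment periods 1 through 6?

$437.78

Payment period 1: $30,130.53 +$120.52 interest = $30,251.05; pay $120.52 → $30,130.53
Payment period 2: $30,130.53 +$120.52 interest = $30,251.05; pay $7,225.89 → $23,025.16
Payment period 3: $23,025.16 +$92.10 interest = $23,117.26; pay $7,225.89 → $15,891.37
Payment period 4: $15,891.37 +$63.57 interest = $15,954.94; pay $7,225.89 → $8,729.05
Payment period 5: $8,729.05 +$34.92 interest = $8,763.97; pay $7,225.89 → $1,538.08
Payment period 6: $1,538.08 +$6.15 interest = $1,544.23; pay $1,544.23 → $0.00
Total interest: $120.52 + $120.52 + $92.10 + $63.57 + $34.92 + $6.15 = $437.78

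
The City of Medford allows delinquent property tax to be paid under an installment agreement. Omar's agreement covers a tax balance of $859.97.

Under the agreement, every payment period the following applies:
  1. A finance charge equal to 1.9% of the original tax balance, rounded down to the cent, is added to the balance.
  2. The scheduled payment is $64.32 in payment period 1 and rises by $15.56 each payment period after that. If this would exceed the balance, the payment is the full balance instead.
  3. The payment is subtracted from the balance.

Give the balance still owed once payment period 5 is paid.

$464.42

Payment period 1: opening $859.97; interest $16.33 → $876.30; payment $64.32; balance $811.98
Payment period 2: opening $811.98; interest $16.33 → $828.31; payment $79.88; balance $748.43
Payment period 3: opening $748.43; interest $16.33 → $764.76; payment $95.44; balance $669.32
Payment period 4: opening $669.32; interest $16.33 → $685.65; payment $111.00; balance $574.65
Payment period 5: opening $574.65; interest $16.33 → $590.98; payment $126.56; balance $464.42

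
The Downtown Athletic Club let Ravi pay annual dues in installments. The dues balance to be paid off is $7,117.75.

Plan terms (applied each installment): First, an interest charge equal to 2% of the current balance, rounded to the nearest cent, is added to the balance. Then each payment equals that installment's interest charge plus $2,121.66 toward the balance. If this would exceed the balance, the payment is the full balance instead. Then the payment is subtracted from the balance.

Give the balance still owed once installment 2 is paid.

$2,874.43

# | Opening | Interest | Payment | End bal
1 | $7,117.75 | $142.36 | $2,264.02 | $4,996.09
2 | $4,996.09 | $99.92 | $2,221.58 | $2,874.43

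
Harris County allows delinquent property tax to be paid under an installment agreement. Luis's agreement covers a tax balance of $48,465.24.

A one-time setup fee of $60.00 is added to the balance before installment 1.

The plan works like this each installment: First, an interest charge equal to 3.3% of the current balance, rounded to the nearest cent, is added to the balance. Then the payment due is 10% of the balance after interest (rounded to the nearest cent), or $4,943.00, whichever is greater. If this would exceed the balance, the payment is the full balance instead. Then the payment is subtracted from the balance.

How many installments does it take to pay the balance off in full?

Installment 1: opening $48,525.24; interest $1,601.33 → $50,126.57; payment $5,012.66; balance $45,113.91
Installment 2: opening $45,113.91; interest $1,488.76 → $46,602.67; payment $4,943.00; balance $41,659.67
Installment 3: opening $41,659.67; interest $1,374.77 → $43,034.44; payment $4,943.00; balance $38,091.44
Installment 4: opening $38,091.44; interest $1,257.02 → $39,348.46; payment $4,943.00; balance $34,405.46
Installment 5: opening $34,405.46; interest $1,135.38 → $35,540.84; payment $4,943.00; balance $30,597.84
Installment 6: opening $30,597.84; interest $1,009.73 → $31,607.57; payment $4,943.00; balance $26,664.57
Installment 7: opening $26,664.57; interest $879.93 → $27,544.50; payment $4,943.00; balance $22,601.50
Installment 8: opening $22,601.50; interest $745.85 → $23,347.35; payment $4,943.00; balance $18,404.35
Installment 9: opening $18,404.35; interest $607.34 → $19,011.69; payment $4,943.00; balance $14,068.69
Installment 10: opening $14,068.69; interest $464.27 → $14,532.96; payment $4,943.00; balance $9,589.96
Installment 11: opening $9,589.96; interest $316.47 → $9,906.43; payment $4,943.00; balance $4,963.43
Installment 12: opening $4,963.43; interest $163.79 → $5,127.22; payment $4,943.00; balance $184.22
Installment 13: opening $184.22; interest $6.08 → $190.30; payment $190.30; balance $0.00
Balance reaches $0.00 in installment 13.

13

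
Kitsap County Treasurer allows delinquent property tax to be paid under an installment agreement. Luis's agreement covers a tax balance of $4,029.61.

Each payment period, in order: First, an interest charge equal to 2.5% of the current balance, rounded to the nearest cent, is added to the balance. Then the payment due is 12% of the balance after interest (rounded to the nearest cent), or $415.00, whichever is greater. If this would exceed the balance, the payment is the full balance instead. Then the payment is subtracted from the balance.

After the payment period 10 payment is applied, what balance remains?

Payment period 1: $4,029.61 +$100.74 interest = $4,130.35; pay $495.64 → $3,634.71
Payment period 2: $3,634.71 +$90.87 interest = $3,725.58; pay $447.07 → $3,278.51
Payment period 3: $3,278.51 +$81.96 interest = $3,360.47; pay $415.00 → $2,945.47
Payment period 4: $2,945.47 +$73.64 interest = $3,019.11; pay $415.00 → $2,604.11
Payment period 5: $2,604.11 +$65.10 interest = $2,669.21; pay $415.00 → $2,254.21
Payment period 6: $2,254.21 +$56.36 interest = $2,310.57; pay $415.00 → $1,895.57
Payment period 7: $1,895.57 +$47.39 interest = $1,942.96; pay $415.00 → $1,527.96
Payment period 8: $1,527.96 +$38.20 interest = $1,566.16; pay $415.00 → $1,151.16
Payment period 9: $1,151.16 +$28.78 interest = $1,179.94; pay $415.00 → $764.94
Payment period 10: $764.94 +$19.12 interest = $784.06; pay $415.00 → $369.06

$369.06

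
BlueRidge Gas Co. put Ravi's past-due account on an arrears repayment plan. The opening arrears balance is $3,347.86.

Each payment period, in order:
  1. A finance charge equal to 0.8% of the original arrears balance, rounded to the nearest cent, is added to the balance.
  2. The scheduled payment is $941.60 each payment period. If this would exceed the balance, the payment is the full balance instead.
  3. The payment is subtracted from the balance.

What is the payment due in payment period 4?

Payment period 1: $3,347.86 +$26.78 interest = $3,374.64; pay $941.60 → $2,433.04
Payment period 2: $2,433.04 +$26.78 interest = $2,459.82; pay $941.60 → $1,518.22
Payment period 3: $1,518.22 +$26.78 interest = $1,545.00; pay $941.60 → $603.40
Payment period 4: $603.40 +$26.78 interest = $630.18; pay $630.18 → $0.00

$630.18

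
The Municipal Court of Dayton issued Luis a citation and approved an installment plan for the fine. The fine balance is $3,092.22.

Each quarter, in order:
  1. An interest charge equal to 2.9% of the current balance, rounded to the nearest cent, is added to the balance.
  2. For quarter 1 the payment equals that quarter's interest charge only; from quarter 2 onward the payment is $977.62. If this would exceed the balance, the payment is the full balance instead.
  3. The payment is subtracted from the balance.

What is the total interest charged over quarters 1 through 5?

# | Opening | Interest | Payment | End bal
1 | $3,092.22 | $89.67 | $89.67 | $3,092.22
2 | $3,092.22 | $89.67 | $977.62 | $2,204.27
3 | $2,204.27 | $63.92 | $977.62 | $1,290.57
4 | $1,290.57 | $37.43 | $977.62 | $350.38
5 | $350.38 | $10.16 | $360.54 | $0.00
Total interest: $89.67 + $89.67 + $63.92 + $37.43 + $10.16 = $290.85

$290.85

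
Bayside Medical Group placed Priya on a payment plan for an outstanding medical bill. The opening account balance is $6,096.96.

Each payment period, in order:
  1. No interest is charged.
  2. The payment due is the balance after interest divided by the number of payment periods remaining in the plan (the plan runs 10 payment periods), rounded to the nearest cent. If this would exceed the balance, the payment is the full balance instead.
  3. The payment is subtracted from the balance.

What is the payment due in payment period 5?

Payment period 1: opening $6,096.96; payment $609.70; balance $5,487.26
Payment period 2: opening $5,487.26; payment $609.70; balance $4,877.56
Payment period 3: opening $4,877.56; payment $609.70; balance $4,267.86
Payment period 4: opening $4,267.86; payment $609.69; balance $3,658.17
Payment period 5: opening $3,658.17; payment $609.70; balance $3,048.47

$609.70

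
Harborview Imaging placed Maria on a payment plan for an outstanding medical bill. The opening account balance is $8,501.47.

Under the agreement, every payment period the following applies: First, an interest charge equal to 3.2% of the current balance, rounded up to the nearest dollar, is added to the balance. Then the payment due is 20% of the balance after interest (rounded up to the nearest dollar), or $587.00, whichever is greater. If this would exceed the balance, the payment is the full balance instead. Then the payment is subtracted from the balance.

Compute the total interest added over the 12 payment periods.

Payment period 1: opening $8,501.47; interest $273.00 → $8,774.47; payment $1,755.00; balance $7,019.47
Payment period 2: opening $7,019.47; interest $225.00 → $7,244.47; payment $1,449.00; balance $5,795.47
Payment period 3: opening $5,795.47; interest $186.00 → $5,981.47; payment $1,197.00; balance $4,784.47
Payment period 4: opening $4,784.47; interest $154.00 → $4,938.47; payment $988.00; balance $3,950.47
Payment period 5: opening $3,950.47; interest $127.00 → $4,077.47; payment $816.00; balance $3,261.47
Payment period 6: opening $3,261.47; interest $105.00 → $3,366.47; payment $674.00; balance $2,692.47
Payment period 7: opening $2,692.47; interest $87.00 → $2,779.47; payment $587.00; balance $2,192.47
Payment period 8: opening $2,192.47; interest $71.00 → $2,263.47; payment $587.00; balance $1,676.47
Payment period 9: opening $1,676.47; interest $54.00 → $1,730.47; payment $587.00; balance $1,143.47
Payment period 10: opening $1,143.47; interest $37.00 → $1,180.47; payment $587.00; balance $593.47
Payment period 11: opening $593.47; interest $19.00 → $612.47; payment $587.00; balance $25.47
Payment period 12: opening $25.47; interest $1.00 → $26.47; payment $26.47; balance $0.00
Total interest: $273.00 + $225.00 + $186.00 + $154.00 + $127.00 + $105.00 + $87.00 + $71.00 + $54.00 + $37.00 + $19.00 + $1.00 = $1,339.00

$1,339.00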